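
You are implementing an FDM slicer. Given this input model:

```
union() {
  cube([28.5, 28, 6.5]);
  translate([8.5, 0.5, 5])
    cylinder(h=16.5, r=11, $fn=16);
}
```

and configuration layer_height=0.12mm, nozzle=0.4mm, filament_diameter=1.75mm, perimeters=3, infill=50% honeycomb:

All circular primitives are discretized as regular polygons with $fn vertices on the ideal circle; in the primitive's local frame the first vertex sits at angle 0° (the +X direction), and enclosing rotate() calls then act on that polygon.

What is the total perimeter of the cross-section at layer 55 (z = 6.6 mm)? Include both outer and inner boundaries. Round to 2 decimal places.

At z = 6.6 mm: the cube does not reach this height (z outside [0, 6.5]); the cylinder at (8.5, 0.5): section is a regular 16-gon, circumradius r=11 (perimeter = 2·16·11.000·sin(180°/16) = 68.67 mm); Taking the union: only the r=11 cylinder at (8.5, 0.5) is present, so the union is just that shape — boundary = 68.67 mm. Overall, the cross-section is a single solid region. Total boundary length (outer) = 68.67 mm.

68.67 mm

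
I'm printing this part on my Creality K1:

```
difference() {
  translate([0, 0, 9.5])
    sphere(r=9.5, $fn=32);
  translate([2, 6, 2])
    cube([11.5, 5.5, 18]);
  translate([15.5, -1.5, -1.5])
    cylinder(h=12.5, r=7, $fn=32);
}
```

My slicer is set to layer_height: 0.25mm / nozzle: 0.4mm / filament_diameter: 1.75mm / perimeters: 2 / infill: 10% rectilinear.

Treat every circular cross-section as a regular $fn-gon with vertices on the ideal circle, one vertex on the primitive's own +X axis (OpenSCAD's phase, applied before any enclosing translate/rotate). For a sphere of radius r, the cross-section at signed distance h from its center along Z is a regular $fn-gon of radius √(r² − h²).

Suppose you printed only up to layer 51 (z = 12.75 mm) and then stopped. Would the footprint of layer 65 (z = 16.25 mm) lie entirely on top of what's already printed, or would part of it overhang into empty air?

Compare the two slices. At z = 12.75: the r=9.5 sphere slices to a regular 32-gon of circumradius 8.927 (√(r²−h²) with h=3.25 from center) (area = (32/2)·8.927²·sin(360°/32) = 248.74 mm²); the 11.5×5.5 cube at (2, 6) contributes its full rectangle (area 63.25 mm²); the cylinder at (15.5, -1.5) does not reach this height (z outside [-1.5, 11]); Subtracting the remaining from the first: starting from the r=9.5 sphere (248.74 mm²), the 11.5×5.5 cube at (2, 6) partially overlaps it — only the 7.53 mm² overlap (of its 63.25 mm²) is removed, clipping the outline — area = 241.21 mm². At z = 16.25: the r=9.5 sphere slices to a regular 32-gon of circumradius 6.685 (√(r²−h²) with h=6.75 from center) (area = (32/2)·6.685²·sin(360°/32) = 139.49 mm²); the 11.5×5.5 cube at (2, 6) contributes its full rectangle (area 63.25 mm²); the cylinder at (15.5, -1.5) is absent (z outside [-1.5, 11]); After the difference (first − rest): starting from the r=9.5 sphere (139.49 mm²), the 11.5×5.5 cube at (2, 6) partially overlaps it — only the 0.17 mm² overlap (of its 63.25 mm²) is removed, clipping the outline — area = 139.32 mm². Checking containment: the cross-section at z = 16.25 is a subset of the cross-section at z = 12.75.

entirely on top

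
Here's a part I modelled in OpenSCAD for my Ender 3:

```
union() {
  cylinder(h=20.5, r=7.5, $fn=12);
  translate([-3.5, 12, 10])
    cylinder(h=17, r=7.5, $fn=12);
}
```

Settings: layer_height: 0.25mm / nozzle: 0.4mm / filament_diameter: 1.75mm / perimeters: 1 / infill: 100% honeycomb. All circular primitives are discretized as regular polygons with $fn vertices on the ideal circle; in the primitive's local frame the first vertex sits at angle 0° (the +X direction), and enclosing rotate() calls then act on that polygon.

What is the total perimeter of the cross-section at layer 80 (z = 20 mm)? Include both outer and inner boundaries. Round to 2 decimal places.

77.44 mm

At z = 20 mm: the cylinder: section is a regular 12-gon, circumradius r=7.5 (perimeter = 2·12·7.500·sin(180°/12) = 46.59 mm); the r=7.5 cylinder at (-3.5, 12) contributes a regular 12-gon of circumradius 7.5 (perimeter = 2·12·7.500·sin(180°/12) = 46.59 mm); Merging all regions: the regions partially overlap (shared area 11.15 mm²), so the edge portions inside another operand are dropped and the merged outline is re-measured after clipping — boundary = 77.44 mm. Overall, the cross-section is a single solid region. Total boundary length (outer) = 77.44 mm.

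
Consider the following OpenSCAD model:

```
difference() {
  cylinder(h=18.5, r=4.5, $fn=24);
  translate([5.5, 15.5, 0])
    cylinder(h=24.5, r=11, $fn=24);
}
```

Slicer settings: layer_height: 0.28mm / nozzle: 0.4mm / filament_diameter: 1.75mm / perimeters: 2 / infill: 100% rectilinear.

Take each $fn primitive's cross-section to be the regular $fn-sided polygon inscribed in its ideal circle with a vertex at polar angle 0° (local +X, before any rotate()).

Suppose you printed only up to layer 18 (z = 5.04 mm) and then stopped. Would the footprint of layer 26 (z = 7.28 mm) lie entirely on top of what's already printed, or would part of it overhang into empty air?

entirely on top

Compare the two slices. At z = 5.04: the cylinder: section is a regular 24-gon, circumradius r=4.5 (area = (24/2)·4.500²·sin(360°/24) = 62.89 mm²); the r=11 cylinder at (5.5, 15.5) gives a regular 24-gon of circumradius 11 (constant along its height) (area = (24/2)·11.000²·sin(360°/24) = 375.81 mm²); Subtracting the remaining from the first: starting from the r=4.5 cylinder (62.89 mm²), the r=11 cylinder at (5.5, 15.5) misses the remaining region (no effect) — area = 62.89 mm². At z = 7.28: the cylinder: section is a regular 24-gon, circumradius r=4.5 (area = (24/2)·4.500²·sin(360°/24) = 62.89 mm²); the cylinder at (5.5, 15.5): section is a regular 24-gon, circumradius r=11 (area = (24/2)·11.000²·sin(360°/24) = 375.81 mm²); Taking the first minus the rest: starting from the r=4.5 cylinder (62.89 mm²), the r=11 cylinder at (5.5, 15.5) misses the remaining region (no effect) — area = 62.89 mm². Checking containment: the cross-section at z = 7.28 is a subset of the cross-section at z = 5.04.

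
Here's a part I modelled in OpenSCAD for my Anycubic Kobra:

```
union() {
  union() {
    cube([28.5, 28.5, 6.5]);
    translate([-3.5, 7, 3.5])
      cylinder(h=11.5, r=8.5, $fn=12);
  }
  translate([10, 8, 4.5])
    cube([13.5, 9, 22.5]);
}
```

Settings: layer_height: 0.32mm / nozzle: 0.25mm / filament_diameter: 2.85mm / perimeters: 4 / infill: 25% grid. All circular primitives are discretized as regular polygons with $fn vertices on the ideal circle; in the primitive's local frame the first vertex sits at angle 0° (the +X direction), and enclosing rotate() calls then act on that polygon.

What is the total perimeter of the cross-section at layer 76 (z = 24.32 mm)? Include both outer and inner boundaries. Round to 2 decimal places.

45.00 mm

At z = 24.32 mm: the cube is not intersected at this z (z outside [0, 6.5]); the cylinder at (-3.5, 7) does not reach this height (z outside [3.5, 15]); Combining (union): nothing is present at this height; the cube at (10, 8) is present — its section is the full 13.5×9 rectangle (perimeter 45.00 mm); Merging all regions: only the 13.5×9 cube at (10, 8) is present, so the union is just that shape — boundary = 45.00 mm. Overall, the cross-section is a single solid region. Total boundary length (outer) = 45.00 mm.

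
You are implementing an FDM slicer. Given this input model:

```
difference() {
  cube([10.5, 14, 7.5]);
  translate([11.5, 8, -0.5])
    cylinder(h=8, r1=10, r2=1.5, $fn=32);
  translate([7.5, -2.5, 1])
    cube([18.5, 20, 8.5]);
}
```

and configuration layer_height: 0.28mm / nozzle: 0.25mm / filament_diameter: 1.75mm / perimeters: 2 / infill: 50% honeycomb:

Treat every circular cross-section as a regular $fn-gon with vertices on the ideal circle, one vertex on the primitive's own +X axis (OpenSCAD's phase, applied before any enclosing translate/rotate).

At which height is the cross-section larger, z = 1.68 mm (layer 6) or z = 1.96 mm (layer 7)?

Layer 6 (z = 1.68): the cube is present — its section is the full 10.5×14 rectangle (area 147.00 mm²); the cone at (11.5, 8): at t=0.272 of its height the radius interpolates to r₁+(r₂−r₁)t = 7.684, giving a regular 32-gon of that circumradius (area = (32/2)·7.684²·sin(360°/32) = 184.29 mm²); the 18.5×20 cube at (7.5, -2.5) contributes its full rectangle (area 370.00 mm²); Subtracting the remaining from the first: starting from the 10.5×14 cube (147.00 mm²), the cone at (11.5, 8) partially overlaps it — only the 73.12 mm² overlap (of its 184.29 mm²) is removed, clipping the outline; the 18.5×20 cube at (7.5, -2.5) partially overlaps it — only the 2.46 mm² overlap (of its 370.00 mm²) is removed, clipping the outline — area = 71.42 mm². So its area = 71.42 mm². Layer 7 (z = 1.96): the cube is present — its section is the full 10.5×14 rectangle (area 147.00 mm²); the cone at (11.5, 8) contributes a regular 32-gon of circumradius 7.386 (interpolated between r1=10 and r2=1.5 at t=0.307) (area = (32/2)·7.386²·sin(360°/32) = 170.30 mm²); the 18.5×20 cube at (7.5, -2.5) contributes its full rectangle (area 370.00 mm²); After the difference (first − rest): starting from the 10.5×14 cube (147.00 mm²), the cone at (11.5, 8) partially overlaps it — only the 67.85 mm² overlap (of its 170.30 mm²) is removed, clipping the outline; the 18.5×20 cube at (7.5, -2.5) partially overlaps it — only the 3.41 mm² overlap (of its 370.00 mm²) is removed, clipping the outline — area = 75.74 mm². So its area = 75.74 mm². Layer 7 is larger (75.74 vs 71.42 mm²).

layer 7 (z = 1.96 mm)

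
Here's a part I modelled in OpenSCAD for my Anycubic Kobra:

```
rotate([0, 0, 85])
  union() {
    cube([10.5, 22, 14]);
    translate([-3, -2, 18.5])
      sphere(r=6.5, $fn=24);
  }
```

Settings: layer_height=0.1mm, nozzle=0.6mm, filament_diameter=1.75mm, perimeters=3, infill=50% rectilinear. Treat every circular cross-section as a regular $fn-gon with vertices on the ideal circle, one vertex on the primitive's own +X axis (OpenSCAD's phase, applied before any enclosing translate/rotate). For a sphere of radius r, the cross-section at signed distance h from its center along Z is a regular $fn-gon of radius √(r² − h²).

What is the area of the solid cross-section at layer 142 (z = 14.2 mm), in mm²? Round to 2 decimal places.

At z = 14.2 mm: the cube is absent (z outside [0, 14]); the r=6.5 sphere at (-3, -2) contributes a regular 24-gon of circumradius √(6.5²−4.3²) = 4.874 (area = (24/2)·4.874²·sin(360°/24) = 73.79 mm²); Merging all regions: only the r=6.5 sphere at (-3, -2) is present, so the union is just that shape — area = 73.79 mm²; (rotated 85° about Z; rotation is an isometry so areas/perimeters/island counts are preserved). Overall, the cross-section is a single solid region. Net area = 73.79 mm².

73.79 mm²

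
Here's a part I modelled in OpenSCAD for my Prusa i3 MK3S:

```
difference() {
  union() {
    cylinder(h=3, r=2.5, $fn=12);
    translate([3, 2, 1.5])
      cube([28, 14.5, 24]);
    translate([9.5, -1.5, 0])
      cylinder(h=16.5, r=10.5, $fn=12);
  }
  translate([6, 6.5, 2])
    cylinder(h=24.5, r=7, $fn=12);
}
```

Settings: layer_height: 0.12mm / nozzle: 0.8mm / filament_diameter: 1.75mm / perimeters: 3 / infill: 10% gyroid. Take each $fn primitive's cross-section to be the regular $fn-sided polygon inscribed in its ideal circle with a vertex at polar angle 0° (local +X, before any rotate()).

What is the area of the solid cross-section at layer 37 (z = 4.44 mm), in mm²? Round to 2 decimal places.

At z = 4.44 mm: the cylinder is not intersected at this z (z outside [0, 3]); the 28×14.5 cube at (3, 2) contributes its full rectangle (area 406.00 mm²); the cylinder at (9.5, -1.5): section is a regular 12-gon, circumradius r=10.5 (area = (12/2)·10.500²·sin(360°/12) = 330.75 mm²); Taking the union: the regions partially overlap — summed areas 736.75 mm² minus the doubly-counted overlap 86.85 mm² gives 649.90 mm² — area = 649.90 mm²; the r=7 cylinder at (6, 6.5) gives a regular 12-gon of circumradius 7 (constant along its height) (area = (12/2)·7.000²·sin(360°/12) = 147.00 mm²); Taking the first minus the rest: starting from that combined region (649.90 mm²), the r=7 cylinder at (6, 6.5) partially overlaps it — only the 123.04 mm² overlap (of its 147.00 mm²) is removed, clipping the outline — area = 526.86 mm². Overall, the cross-section is a single solid region. Net area = 526.86 mm².

526.86 mm²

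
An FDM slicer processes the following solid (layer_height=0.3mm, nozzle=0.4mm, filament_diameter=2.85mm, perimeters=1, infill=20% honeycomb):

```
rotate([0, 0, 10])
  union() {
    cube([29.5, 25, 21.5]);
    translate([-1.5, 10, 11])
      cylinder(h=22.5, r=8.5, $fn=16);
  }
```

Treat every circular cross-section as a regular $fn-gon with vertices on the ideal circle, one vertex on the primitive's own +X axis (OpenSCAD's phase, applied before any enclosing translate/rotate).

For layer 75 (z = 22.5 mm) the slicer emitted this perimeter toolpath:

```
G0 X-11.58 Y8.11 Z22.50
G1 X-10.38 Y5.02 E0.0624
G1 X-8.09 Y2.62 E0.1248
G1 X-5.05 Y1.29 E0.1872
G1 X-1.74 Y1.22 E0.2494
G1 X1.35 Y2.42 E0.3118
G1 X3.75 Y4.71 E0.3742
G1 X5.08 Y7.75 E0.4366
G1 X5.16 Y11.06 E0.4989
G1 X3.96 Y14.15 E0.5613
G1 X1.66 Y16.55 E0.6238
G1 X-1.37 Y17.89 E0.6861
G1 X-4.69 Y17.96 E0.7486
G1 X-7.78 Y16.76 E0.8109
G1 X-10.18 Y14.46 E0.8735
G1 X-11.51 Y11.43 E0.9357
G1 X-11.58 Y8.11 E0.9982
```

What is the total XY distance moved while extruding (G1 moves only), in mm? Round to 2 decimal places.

53.06 mm

Sum the Euclidean lengths of each G1 segment: total = 53.06 mm.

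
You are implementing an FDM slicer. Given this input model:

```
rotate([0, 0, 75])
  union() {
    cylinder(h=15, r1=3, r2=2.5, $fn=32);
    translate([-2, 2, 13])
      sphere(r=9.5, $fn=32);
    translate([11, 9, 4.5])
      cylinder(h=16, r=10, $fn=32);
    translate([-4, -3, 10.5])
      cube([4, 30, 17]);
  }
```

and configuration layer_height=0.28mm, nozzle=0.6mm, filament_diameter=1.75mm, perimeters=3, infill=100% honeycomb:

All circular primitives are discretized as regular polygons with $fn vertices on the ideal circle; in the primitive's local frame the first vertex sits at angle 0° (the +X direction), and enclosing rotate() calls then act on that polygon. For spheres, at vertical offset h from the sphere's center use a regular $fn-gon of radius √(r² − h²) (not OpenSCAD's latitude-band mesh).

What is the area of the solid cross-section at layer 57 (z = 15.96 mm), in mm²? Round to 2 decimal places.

At z = 15.96 mm: the cone is not intersected at this z (z outside [0, 15]); the r=9.5 sphere at (-2, 2) contributes a regular 32-gon of circumradius √(9.5²−2.96²) = 9.027 (area = (32/2)·9.027²·sin(360°/32) = 254.36 mm²); the r=10 cylinder at (11, 9) gives a regular 32-gon of circumradius 10 (constant along its height) (area = (32/2)·10.000²·sin(360°/32) = 312.14 mm²); the cube at (-4, -3) is present — its section is the full 4×30 rectangle (area 120.00 mm²); Merging all regions: the regions partially overlap — summed areas 686.51 mm² minus the doubly-counted overlap 89.80 mm² gives 596.71 mm² — area = 596.71 mm²; (rotated 75° about Z; rotation is an isometry so areas/perimeters/island counts are preserved). Overall, the cross-section is a single solid region. Net area = 596.71 mm².

596.71 mm²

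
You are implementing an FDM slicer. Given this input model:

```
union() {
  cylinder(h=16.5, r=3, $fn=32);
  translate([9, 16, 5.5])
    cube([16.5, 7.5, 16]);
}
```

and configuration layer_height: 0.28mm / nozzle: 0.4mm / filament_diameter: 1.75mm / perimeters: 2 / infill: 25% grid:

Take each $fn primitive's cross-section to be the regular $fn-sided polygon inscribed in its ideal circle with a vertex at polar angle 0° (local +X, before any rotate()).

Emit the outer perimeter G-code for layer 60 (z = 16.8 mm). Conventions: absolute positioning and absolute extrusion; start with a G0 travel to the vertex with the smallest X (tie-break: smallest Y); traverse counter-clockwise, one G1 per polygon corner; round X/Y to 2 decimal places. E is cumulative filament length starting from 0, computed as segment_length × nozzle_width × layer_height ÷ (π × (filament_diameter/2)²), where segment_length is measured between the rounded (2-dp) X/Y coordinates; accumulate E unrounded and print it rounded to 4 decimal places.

At z = 16.8 mm: the cylinder is not intersected at this z (z outside [0, 16.5]); the cube at (9, 16) is present — its section is the full 16.5×7.5 rectangle; Combining (union): only the 16.5×7.5 cube at (9, 16) is present, so the union is just that shape — 1 connected region. The outline is a single polygon with 4 vertices. Extrusion per mm of travel: 0.4 × 0.28 / (π × 0.875²) = 0.046564. Accumulating E over each segment gives final E = 2.2351.

G0 X9.00 Y16.00 Z16.80
G1 X25.50 Y16.00 E0.7683
G1 X25.50 Y23.50 E1.1175
G1 X9.00 Y23.50 E1.8858
G1 X9.00 Y16.00 E2.2351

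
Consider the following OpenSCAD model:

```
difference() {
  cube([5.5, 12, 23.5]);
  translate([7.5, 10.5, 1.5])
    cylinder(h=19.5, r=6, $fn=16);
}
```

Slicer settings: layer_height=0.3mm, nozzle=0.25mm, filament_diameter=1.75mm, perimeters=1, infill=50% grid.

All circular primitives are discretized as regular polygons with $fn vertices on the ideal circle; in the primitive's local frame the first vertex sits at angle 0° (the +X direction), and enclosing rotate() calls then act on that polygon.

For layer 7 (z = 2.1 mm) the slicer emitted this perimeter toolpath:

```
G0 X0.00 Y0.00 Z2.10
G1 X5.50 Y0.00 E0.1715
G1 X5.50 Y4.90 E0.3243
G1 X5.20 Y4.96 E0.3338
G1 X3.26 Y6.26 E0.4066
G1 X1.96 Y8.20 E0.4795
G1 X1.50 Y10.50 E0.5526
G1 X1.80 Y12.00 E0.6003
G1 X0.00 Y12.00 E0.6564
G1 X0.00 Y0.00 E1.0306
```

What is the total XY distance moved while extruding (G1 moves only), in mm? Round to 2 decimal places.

Sum the Euclidean lengths of each G1 segment: total = 33.05 mm.

33.05 mm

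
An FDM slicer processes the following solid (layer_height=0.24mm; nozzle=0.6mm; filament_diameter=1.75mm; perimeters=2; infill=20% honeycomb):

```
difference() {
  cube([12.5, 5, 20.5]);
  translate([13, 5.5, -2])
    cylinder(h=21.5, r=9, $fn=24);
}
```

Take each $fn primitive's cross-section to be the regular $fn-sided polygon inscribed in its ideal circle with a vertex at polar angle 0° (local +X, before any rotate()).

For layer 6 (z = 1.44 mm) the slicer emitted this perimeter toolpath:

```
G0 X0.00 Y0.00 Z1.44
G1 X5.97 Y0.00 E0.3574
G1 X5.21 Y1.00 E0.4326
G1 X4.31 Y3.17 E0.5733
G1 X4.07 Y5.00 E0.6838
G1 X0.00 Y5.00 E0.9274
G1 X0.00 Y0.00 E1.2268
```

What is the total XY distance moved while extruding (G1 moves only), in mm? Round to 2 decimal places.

20.49 mm

Sum the Euclidean lengths of each G1 segment: total = 20.49 mm.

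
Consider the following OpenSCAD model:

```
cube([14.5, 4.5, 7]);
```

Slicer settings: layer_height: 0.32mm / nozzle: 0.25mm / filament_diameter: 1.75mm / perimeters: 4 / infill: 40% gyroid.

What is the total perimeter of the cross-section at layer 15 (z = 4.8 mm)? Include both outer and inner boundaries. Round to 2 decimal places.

38.00 mm

At z = 4.8 mm: the cube is present — its section is the full 14.5×4.5 rectangle (perimeter 38.00 mm). Overall, the cross-section is a single solid region. Total boundary length (outer) = 38.00 mm.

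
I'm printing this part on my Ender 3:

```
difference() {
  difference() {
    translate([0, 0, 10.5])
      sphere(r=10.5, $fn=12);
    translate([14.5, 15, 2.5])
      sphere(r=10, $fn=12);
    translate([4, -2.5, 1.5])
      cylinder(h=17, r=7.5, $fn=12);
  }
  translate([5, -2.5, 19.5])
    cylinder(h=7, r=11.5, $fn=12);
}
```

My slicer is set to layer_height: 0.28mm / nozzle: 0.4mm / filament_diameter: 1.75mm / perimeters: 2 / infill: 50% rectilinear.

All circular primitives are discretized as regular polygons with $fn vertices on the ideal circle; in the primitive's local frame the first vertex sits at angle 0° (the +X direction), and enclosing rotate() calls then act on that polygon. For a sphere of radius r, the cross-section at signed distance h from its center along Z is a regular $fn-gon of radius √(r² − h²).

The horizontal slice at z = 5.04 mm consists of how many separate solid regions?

1

At z = 5.04 mm: the r=10.5 sphere contributes a regular 12-gon of circumradius √(10.5²−5.46²) = 8.969; the r=10 sphere at (14.5, 15) slices to a regular 12-gon of circumradius 9.672 (√(r²−h²) with h=2.54 from center); the r=7.5 cylinder at (4, -2.5) gives a regular 12-gon of circumradius 7.5 (constant along its height); After the difference (first − rest): starting from the r=10.5 sphere, the r=10 sphere at (14.5, 15) misses the remaining region (no effect); the r=7.5 cylinder at (4, -2.5) partially overlaps it — only the 126.43 mm² overlap (of its 168.75 mm²) is removed, clipping the outline — 1 connected region; the cylinder at (5, -2.5) is absent (z outside [19.5, 26.5]); After the difference (first − rest): none of the subtracted shapes is present at this height, so that combined region is unchanged — 1 connected region. The result has 1 disconnected region.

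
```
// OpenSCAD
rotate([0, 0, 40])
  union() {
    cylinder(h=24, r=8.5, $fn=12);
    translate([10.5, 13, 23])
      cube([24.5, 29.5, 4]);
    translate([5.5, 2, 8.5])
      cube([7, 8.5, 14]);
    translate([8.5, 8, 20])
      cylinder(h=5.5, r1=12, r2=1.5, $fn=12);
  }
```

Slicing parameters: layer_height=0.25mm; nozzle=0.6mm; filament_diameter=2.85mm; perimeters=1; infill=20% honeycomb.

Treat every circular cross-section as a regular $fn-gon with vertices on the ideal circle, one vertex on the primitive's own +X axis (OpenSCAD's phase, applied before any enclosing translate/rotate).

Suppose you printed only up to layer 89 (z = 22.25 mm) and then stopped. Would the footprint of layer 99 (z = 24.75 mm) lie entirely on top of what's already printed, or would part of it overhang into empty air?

Compare the two slices. At z = 22.25: the cylinder: section is a regular 12-gon, circumradius r=8.5 (area = (12/2)·8.500²·sin(360°/12) = 216.75 mm²); the cube at (10.5, 13) does not reach this height (z outside [23, 27]); the cube at (5.5, 2) (footprint 7×8.5) is included at this height (area 59.50 mm²); the cone at (8.5, 8): at t=0.409 of its height the radius interpolates to r₁+(r₂−r₁)t = 7.705, giving a regular 12-gon of that circumradius (area = (12/2)·7.705²·sin(360°/12) = 178.08 mm²); Merging all regions: the regions partially overlap — summed areas 454.33 mm² minus the doubly-counted overlap 89.90 mm² gives 364.43 mm² — area = 364.43 mm²; (rotated 40° about Z; rotation is an isometry so areas/perimeters/island counts are preserved). At z = 24.75: the cylinder is absent (z outside [0, 24]); the cube at (10.5, 13) is present — its section is the full 24.5×29.5 rectangle (area 722.75 mm²); the cube at (5.5, 2) is not intersected at this z (z outside [8.5, 22.5]); the cone at (8.5, 8) contributes a regular 12-gon of circumradius 2.932 (interpolated between r1=12 and r2=1.5 at t=0.864) (area = (12/2)·2.932²·sin(360°/12) = 25.79 mm²); Merging all regions: the 2 present regions are separate (no shared area or edge), so areas and boundary lengths simply add and each stays a separate island — area = 748.54 mm²; (whole slice rotated 40° about Z — lengths, areas and connectivity unchanged). Checking containment: at z = 24.75 the cross-section extends beyond the z = 22.25 cross-section by about 717.79 mm².

part overhangs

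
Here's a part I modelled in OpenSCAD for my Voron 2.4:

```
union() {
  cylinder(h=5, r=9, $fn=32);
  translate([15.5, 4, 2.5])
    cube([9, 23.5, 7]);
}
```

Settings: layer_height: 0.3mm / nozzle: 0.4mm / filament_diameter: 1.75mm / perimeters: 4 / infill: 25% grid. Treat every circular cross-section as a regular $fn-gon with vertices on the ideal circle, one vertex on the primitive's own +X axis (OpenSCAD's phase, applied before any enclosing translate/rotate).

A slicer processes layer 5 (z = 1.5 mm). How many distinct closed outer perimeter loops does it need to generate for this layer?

1

At z = 1.5 mm: the r=9 cylinder gives a regular 32-gon of circumradius 9 (constant along its height); the cube at (15.5, 4) is not intersected at this z (z outside [2.5, 9.5]); Merging all regions: only the r=9 cylinder is present, so the union is just that shape — 1 connected region. The result has 1 disconnected region.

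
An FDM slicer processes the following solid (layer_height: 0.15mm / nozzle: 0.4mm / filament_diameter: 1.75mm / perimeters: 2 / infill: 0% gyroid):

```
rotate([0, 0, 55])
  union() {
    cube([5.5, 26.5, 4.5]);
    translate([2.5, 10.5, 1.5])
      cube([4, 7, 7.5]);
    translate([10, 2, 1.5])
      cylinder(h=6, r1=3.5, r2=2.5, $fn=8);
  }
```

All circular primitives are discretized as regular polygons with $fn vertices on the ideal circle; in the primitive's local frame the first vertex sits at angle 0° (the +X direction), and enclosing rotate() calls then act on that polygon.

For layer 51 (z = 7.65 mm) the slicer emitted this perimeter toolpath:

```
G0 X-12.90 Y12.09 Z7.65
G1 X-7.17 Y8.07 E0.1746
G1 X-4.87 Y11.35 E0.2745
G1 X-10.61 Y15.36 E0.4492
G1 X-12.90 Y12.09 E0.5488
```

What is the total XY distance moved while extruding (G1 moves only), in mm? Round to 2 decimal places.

22.00 mm

Sum the Euclidean lengths of each G1 segment: total = 22.00 mm.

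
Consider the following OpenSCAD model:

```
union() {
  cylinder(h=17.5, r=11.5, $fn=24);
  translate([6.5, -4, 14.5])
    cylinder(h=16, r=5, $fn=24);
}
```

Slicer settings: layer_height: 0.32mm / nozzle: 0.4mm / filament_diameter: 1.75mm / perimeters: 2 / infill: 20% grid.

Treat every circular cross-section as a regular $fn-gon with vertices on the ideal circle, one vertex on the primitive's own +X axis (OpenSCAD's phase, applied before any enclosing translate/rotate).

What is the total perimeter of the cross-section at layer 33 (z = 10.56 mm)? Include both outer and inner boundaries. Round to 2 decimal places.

At z = 10.56 mm: the r=11.5 cylinder contributes a regular 24-gon of circumradius 11.5 (perimeter = 2·24·11.500·sin(180°/24) = 72.05 mm); the cylinder at (6.5, -4) does not reach this height (z outside [14.5, 30.5]); Combining (union): only the r=11.5 cylinder is present, so the union is just that shape — boundary = 72.05 mm. Overall, the cross-section is a single solid region. Total boundary length (outer) = 72.05 mm.

72.05 mm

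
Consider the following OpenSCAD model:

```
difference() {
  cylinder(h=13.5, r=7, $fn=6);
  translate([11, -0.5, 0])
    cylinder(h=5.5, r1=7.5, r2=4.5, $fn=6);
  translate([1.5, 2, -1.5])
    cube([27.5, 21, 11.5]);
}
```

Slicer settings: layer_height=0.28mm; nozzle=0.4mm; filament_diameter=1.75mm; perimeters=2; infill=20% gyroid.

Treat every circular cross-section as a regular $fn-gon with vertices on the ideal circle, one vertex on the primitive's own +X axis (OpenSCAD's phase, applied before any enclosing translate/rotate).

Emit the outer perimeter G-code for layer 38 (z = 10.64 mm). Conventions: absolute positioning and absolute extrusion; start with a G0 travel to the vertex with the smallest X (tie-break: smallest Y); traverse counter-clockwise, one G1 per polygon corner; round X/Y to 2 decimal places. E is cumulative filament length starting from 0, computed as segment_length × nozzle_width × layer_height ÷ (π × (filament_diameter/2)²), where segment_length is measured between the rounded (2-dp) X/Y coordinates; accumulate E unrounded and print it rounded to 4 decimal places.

G0 X-7.00 Y0.00 Z10.64
G1 X-3.50 Y-6.06 E0.3259
G1 X3.50 Y-6.06 E0.6518
G1 X7.00 Y0.00 E0.9777
G1 X3.50 Y6.06 E1.3035
G1 X-3.50 Y6.06 E1.6295
G1 X-7.00 Y0.00 E1.9553

At z = 10.64 mm: the cylinder: section is a regular 6-gon, circumradius r=7; the cone at (11, -0.5) is not intersected at this z (z outside [0, 5.5]); the cube at (1.5, 2) is not intersected at this z (z outside [-1.5, 10]); After the difference (first − rest): none of the subtracted shapes is present at this height, so the r=7 cylinder is unchanged — 1 connected region. The outline is a single polygon with 6 vertices. Extrusion per mm of travel: 0.4 × 0.28 / (π × 0.875²) = 0.046564. Accumulating E over each segment gives final E = 1.9553.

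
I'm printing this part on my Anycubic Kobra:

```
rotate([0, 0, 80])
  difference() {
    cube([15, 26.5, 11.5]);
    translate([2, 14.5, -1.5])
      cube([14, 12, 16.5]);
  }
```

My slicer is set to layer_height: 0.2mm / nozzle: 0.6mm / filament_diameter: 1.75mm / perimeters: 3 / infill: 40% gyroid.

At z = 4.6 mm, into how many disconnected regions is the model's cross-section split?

At z = 4.6 mm: the cube is present — its section is the full 15×26.5 rectangle; the 14×12 cube at (2, 14.5) contributes its full rectangle; Taking the first minus the rest: starting from the 15×26.5 cube, the 14×12 cube at (2, 14.5) partially overlaps it — only the 156.00 mm² overlap (of its 168.00 mm²) is removed, clipping the outline — 1 connected region; (whole slice rotated 80° about Z — lengths, areas and connectivity unchanged). The result has 1 disconnected region.

1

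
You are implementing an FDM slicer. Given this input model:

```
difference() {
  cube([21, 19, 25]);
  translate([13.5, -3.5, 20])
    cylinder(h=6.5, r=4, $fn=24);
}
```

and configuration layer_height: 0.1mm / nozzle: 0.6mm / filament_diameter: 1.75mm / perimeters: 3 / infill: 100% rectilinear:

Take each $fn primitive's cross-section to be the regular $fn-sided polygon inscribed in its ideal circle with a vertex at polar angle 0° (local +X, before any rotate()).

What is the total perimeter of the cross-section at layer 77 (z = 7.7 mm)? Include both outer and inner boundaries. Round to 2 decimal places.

80.00 mm

At z = 7.7 mm: the cube is present — its section is the full 21×19 rectangle (perimeter 80.00 mm); the cylinder at (13.5, -3.5) is absent (z outside [20, 26.5]); Taking the first minus the rest: none of the subtracted shapes is present at this height, so the 21×19 cube is unchanged — boundary = 80.00 mm. Overall, the cross-section is a single solid region. Total boundary length (outer) = 80.00 mm.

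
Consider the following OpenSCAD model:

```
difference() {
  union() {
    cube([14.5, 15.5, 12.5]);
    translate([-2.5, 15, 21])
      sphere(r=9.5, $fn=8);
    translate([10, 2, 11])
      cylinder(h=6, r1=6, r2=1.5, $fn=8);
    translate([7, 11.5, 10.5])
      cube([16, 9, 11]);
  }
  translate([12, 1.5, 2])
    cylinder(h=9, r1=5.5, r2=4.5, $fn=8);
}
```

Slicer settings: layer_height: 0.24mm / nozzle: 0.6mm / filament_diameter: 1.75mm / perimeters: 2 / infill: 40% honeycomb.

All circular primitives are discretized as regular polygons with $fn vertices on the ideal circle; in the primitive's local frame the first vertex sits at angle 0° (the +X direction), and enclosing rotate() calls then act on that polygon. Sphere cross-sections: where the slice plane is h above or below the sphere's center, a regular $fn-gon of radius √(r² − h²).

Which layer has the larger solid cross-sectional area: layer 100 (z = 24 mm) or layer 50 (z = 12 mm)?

Layer 100 (z = 24): the cube is not intersected at this z (z outside [0, 12.5]); the r=9.5 sphere at (-2.5, 15) contributes a regular 8-gon of circumradius √(9.5²−3²) = 9.014 (area = (8/2)·9.014²·sin(360°/8) = 229.81 mm²); the cone at (10, 2) is absent (z outside [11, 17]); the cube at (7, 11.5) is not intersected at this z (z outside [10.5, 21.5]); Combining (union): only the r=9.5 sphere at (-2.5, 15) is present, so the union is just that shape — area = 229.81 mm²; the cone at (12, 1.5) is not intersected at this z (z outside [2, 11]); Subtracting the remaining from the first: none of the subtracted shapes is present at this height, so that combined region is unchanged — area = 229.81 mm². So its area = 229.81 mm². Layer 50 (z = 12): the cube (footprint 14.5×15.5) is included at this height (area 224.75 mm²); the sphere at (-2.5, 15): section is a regular 8-gon, circumradius = √(r²−h²) = √(9.5²−9²) = 3.041 (area = (8/2)·3.041²·sin(360°/8) = 26.16 mm²); the cone at (10, 2) contributes a regular 8-gon of circumradius 5.250 (interpolated between r1=6 and r2=1.5 at t=0.167) (area = (8/2)·5.250²·sin(360°/8) = 77.96 mm²); the cube at (7, 11.5) (footprint 16×9) is included at this height (area 144.00 mm²); Combining (union): the regions partially overlap — summed areas 472.87 mm² minus the doubly-counted overlap 87.54 mm² gives 385.33 mm² — area = 385.33 mm²; the cone at (12, 1.5) is absent (z outside [2, 11]); Subtracting the remaining from the first: none of the subtracted shapes is present at this height, so the result so far is unchanged — area = 385.33 mm². So its area = 385.33 mm². Layer 50 is larger (385.33 vs 229.81 mm²).

layer 50 (z = 12 mm)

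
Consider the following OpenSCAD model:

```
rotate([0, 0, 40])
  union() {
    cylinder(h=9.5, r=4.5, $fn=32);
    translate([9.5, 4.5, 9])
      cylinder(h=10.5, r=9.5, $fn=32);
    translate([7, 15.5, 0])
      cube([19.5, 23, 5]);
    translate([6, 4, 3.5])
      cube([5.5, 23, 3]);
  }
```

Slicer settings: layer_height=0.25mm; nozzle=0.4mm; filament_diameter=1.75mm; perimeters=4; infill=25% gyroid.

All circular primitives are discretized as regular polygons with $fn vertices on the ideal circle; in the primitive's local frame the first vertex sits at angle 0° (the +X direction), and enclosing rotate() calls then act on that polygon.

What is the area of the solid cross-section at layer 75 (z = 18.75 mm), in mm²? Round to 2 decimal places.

At z = 18.75 mm: the cylinder is not intersected at this z (z outside [0, 9.5]); the cylinder at (9.5, 4.5): section is a regular 32-gon, circumradius r=9.5 (area = (32/2)·9.500²·sin(360°/32) = 281.71 mm²); the cube at (7, 15.5) does not reach this height (z outside [0, 5]); the cube at (6, 4) does not reach this height (z outside [3.5, 6.5]); Combining (union): only the r=9.5 cylinder at (9.5, 4.5) is present, so the union is just that shape — area = 281.71 mm²; (rotated 40° about Z; rotation is an isometry so areas/perimeters/island counts are preserved). Overall, the cross-section is a single solid region. Net area = 281.71 mm².

281.71 mm²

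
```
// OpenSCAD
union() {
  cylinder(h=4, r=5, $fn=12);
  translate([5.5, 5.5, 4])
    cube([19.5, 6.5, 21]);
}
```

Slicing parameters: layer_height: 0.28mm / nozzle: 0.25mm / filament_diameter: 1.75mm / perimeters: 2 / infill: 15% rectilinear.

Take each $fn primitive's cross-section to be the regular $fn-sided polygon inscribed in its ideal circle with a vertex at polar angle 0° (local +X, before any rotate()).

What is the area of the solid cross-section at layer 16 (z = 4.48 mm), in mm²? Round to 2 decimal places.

126.75 mm²

At z = 4.48 mm: the cylinder is absent (z outside [0, 4]); the cube at (5.5, 5.5) (footprint 19.5×6.5) is included at this height (area 126.75 mm²); Taking the union: only the 19.5×6.5 cube at (5.5, 5.5) is present, so the union is just that shape — area = 126.75 mm². Overall, the cross-section is a single solid region. Net area = 126.75 mm².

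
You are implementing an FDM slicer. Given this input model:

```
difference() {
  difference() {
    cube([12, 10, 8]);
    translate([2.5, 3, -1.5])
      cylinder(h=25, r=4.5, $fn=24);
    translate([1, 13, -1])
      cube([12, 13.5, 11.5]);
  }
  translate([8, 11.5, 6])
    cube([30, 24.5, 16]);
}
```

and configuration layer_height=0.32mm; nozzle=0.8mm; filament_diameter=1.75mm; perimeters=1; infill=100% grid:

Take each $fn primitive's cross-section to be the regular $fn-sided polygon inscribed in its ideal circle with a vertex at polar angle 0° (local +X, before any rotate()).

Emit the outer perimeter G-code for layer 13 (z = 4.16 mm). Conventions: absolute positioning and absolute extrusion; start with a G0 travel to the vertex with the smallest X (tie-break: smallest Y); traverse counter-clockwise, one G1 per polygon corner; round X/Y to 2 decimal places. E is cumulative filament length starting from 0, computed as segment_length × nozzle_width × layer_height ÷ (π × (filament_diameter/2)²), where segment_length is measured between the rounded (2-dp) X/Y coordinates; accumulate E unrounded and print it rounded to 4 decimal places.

At z = 4.16 mm: the 12×10 cube contributes its full rectangle; the cylinder at (2.5, 3): section is a regular 24-gon, circumradius r=4.5; the cube at (1, 13) is present — its section is the full 12×13.5 rectangle; Subtracting the remaining from the first: starting from the 12×10 cube, the r=4.5 cylinder at (2.5, 3) partially overlaps it — only the 46.13 mm² overlap (of its 62.89 mm²) is removed, clipping the outline; the 12×13.5 cube at (1, 13) misses the remaining region (no effect) — 1 connected region; the cube at (8, 11.5) does not reach this height (z outside [6, 22]); Subtracting the remaining from the first: none of the subtracted shapes is present at this height, so that combined region is unchanged — 1 connected region. The outline is a single polygon with 16 vertices. Extrusion per mm of travel: 0.8 × 0.32 / (π × 0.875²) = 0.106432. Accumulating E over each segment gives final E = 4.7341.

G0 X0.00 Y6.71 Z4.16
G1 X0.25 Y6.90 E0.0334
G1 X1.34 Y7.35 E0.1589
G1 X2.50 Y7.50 E0.2834
G1 X3.66 Y7.35 E0.4079
G1 X4.75 Y6.90 E0.5334
G1 X5.68 Y6.18 E0.6586
G1 X6.40 Y5.25 E0.7838
G1 X6.85 Y4.16 E0.9093
G1 X7.00 Y3.00 E1.0338
G1 X6.85 Y1.84 E1.1583
G1 X6.40 Y0.75 E1.2838
G1 X5.82 Y0.00 E1.3847
G1 X12.00 Y0.00 E2.0424
G1 X12.00 Y10.00 E3.1068
G1 X0.00 Y10.00 E4.3839
G1 X0.00 Y6.71 E4.7341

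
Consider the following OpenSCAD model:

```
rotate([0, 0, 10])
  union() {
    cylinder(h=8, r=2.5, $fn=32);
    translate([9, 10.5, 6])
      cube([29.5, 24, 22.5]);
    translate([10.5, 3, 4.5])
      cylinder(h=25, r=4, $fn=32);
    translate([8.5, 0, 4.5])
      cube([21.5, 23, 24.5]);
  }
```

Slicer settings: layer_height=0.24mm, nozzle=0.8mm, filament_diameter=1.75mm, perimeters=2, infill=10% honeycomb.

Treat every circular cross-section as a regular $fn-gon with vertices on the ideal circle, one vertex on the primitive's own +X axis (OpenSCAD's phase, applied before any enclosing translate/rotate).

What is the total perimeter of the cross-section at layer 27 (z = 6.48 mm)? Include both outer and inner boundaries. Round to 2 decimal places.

At z = 6.48 mm: the r=2.5 cylinder gives a regular 32-gon of circumradius 2.5 (constant along its height) (perimeter = 2·32·2.500·sin(180°/32) = 15.68 mm); the 29.5×24 cube at (9, 10.5) contributes its full rectangle (perimeter 107.00 mm); the cylinder at (10.5, 3): section is a regular 32-gon, circumradius r=4 (perimeter = 2·32·4.000·sin(180°/32) = 25.09 mm); the cube at (8.5, 0) is present — its section is the full 21.5×23 rectangle (perimeter 89.00 mm); Merging all regions: the regions partially overlap (shared area 299.32 mm²), so the edge portions inside another operand are dropped and the merged outline is re-measured after clipping — boundary = 146.93 mm; (rotated 10° about Z; rotation is an isometry so areas/perimeters/island counts are preserved). Overall, the cross-section has 2 separate islands. Total boundary length (outer) = 146.93 mm.

146.93 mm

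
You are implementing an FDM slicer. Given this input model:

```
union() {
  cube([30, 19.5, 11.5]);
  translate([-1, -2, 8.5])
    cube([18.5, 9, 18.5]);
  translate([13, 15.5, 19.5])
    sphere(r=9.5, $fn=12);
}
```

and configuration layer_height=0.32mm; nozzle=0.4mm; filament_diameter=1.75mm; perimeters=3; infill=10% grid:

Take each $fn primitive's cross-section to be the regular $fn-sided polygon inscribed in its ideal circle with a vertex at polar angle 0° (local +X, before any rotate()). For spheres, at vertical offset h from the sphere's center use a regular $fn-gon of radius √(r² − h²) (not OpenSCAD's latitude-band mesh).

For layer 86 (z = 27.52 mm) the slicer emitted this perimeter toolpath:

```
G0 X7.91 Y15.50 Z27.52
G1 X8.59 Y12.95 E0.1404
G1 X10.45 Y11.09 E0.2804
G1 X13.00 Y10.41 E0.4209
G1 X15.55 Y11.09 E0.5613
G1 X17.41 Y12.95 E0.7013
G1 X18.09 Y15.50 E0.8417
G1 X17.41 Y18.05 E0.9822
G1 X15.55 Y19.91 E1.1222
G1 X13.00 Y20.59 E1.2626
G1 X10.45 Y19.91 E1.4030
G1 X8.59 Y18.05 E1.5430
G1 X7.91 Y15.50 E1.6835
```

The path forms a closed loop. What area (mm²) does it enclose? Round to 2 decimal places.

Apply the shoelace formula to the sequence of (X, Y) vertices; enclosed area = 77.81 mm².

77.81 mm²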